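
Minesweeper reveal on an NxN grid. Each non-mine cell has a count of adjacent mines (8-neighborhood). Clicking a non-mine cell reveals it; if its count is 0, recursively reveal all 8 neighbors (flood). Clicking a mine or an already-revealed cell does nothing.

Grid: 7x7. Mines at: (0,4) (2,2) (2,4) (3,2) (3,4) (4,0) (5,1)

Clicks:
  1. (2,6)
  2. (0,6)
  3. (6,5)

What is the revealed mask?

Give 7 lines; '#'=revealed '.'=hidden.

Answer: .....##
.....##
.....##
.....##
..#####
..#####
..#####

Derivation:
Click 1 (2,6) count=0: revealed 23 new [(0,5) (0,6) (1,5) (1,6) (2,5) (2,6) (3,5) (3,6) (4,2) (4,3) (4,4) (4,5) (4,6) (5,2) (5,3) (5,4) (5,5) (5,6) (6,2) (6,3) (6,4) (6,5) (6,6)] -> total=23
Click 2 (0,6) count=0: revealed 0 new [(none)] -> total=23
Click 3 (6,5) count=0: revealed 0 new [(none)] -> total=23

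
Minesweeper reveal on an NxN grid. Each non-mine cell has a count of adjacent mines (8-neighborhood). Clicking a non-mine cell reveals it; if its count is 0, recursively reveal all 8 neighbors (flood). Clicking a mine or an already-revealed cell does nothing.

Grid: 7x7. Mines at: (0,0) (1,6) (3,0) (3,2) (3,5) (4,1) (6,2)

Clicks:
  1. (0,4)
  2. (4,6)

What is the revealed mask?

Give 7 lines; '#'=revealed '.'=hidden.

Answer: .#####.
.#####.
.#####.
.......
......#
.......
.......

Derivation:
Click 1 (0,4) count=0: revealed 15 new [(0,1) (0,2) (0,3) (0,4) (0,5) (1,1) (1,2) (1,3) (1,4) (1,5) (2,1) (2,2) (2,3) (2,4) (2,5)] -> total=15
Click 2 (4,6) count=1: revealed 1 new [(4,6)] -> total=16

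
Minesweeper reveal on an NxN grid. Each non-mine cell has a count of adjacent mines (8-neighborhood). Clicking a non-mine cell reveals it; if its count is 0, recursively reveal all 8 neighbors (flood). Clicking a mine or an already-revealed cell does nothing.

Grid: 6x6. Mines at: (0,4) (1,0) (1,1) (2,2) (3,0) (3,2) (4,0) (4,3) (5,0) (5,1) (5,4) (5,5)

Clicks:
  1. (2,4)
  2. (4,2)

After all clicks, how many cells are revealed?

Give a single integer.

Click 1 (2,4) count=0: revealed 11 new [(1,3) (1,4) (1,5) (2,3) (2,4) (2,5) (3,3) (3,4) (3,5) (4,4) (4,5)] -> total=11
Click 2 (4,2) count=3: revealed 1 new [(4,2)] -> total=12

Answer: 12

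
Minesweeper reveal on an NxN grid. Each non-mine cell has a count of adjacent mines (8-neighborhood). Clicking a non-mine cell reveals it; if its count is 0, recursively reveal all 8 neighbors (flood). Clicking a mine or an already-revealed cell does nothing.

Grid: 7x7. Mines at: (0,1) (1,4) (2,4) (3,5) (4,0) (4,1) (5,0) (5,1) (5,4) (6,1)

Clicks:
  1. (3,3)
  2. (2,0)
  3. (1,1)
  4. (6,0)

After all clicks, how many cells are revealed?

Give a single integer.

Answer: 13

Derivation:
Click 1 (3,3) count=1: revealed 1 new [(3,3)] -> total=1
Click 2 (2,0) count=0: revealed 11 new [(1,0) (1,1) (1,2) (1,3) (2,0) (2,1) (2,2) (2,3) (3,0) (3,1) (3,2)] -> total=12
Click 3 (1,1) count=1: revealed 0 new [(none)] -> total=12
Click 4 (6,0) count=3: revealed 1 new [(6,0)] -> total=13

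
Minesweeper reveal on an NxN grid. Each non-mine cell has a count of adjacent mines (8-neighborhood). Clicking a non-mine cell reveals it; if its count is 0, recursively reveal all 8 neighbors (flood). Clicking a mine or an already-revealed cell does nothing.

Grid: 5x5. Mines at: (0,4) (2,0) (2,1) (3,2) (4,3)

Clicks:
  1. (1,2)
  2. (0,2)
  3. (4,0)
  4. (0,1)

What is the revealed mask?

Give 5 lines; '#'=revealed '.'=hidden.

Click 1 (1,2) count=1: revealed 1 new [(1,2)] -> total=1
Click 2 (0,2) count=0: revealed 7 new [(0,0) (0,1) (0,2) (0,3) (1,0) (1,1) (1,3)] -> total=8
Click 3 (4,0) count=0: revealed 4 new [(3,0) (3,1) (4,0) (4,1)] -> total=12
Click 4 (0,1) count=0: revealed 0 new [(none)] -> total=12

Answer: ####.
####.
.....
##...
##...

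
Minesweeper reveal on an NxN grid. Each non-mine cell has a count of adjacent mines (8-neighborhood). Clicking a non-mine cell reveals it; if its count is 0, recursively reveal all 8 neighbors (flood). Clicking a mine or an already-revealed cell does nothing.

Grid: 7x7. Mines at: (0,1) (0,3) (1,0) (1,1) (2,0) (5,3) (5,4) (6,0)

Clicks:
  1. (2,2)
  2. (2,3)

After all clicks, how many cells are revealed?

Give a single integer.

Answer: 35

Derivation:
Click 1 (2,2) count=1: revealed 1 new [(2,2)] -> total=1
Click 2 (2,3) count=0: revealed 34 new [(0,4) (0,5) (0,6) (1,2) (1,3) (1,4) (1,5) (1,6) (2,1) (2,3) (2,4) (2,5) (2,6) (3,0) (3,1) (3,2) (3,3) (3,4) (3,5) (3,6) (4,0) (4,1) (4,2) (4,3) (4,4) (4,5) (4,6) (5,0) (5,1) (5,2) (5,5) (5,6) (6,5) (6,6)] -> total=35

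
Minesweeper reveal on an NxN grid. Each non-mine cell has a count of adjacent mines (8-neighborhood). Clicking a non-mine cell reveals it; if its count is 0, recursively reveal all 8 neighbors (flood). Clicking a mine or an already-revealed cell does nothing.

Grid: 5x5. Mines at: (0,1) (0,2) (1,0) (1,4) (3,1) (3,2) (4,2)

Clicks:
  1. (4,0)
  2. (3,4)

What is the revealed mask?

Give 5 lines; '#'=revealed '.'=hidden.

Answer: .....
.....
...##
...##
#..##

Derivation:
Click 1 (4,0) count=1: revealed 1 new [(4,0)] -> total=1
Click 2 (3,4) count=0: revealed 6 new [(2,3) (2,4) (3,3) (3,4) (4,3) (4,4)] -> total=7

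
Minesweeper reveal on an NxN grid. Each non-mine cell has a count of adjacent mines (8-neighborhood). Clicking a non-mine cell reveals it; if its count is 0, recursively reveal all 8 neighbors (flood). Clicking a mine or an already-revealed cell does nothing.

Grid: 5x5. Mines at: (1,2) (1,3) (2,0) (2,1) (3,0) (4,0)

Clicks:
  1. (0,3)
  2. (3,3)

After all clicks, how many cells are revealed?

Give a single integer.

Click 1 (0,3) count=2: revealed 1 new [(0,3)] -> total=1
Click 2 (3,3) count=0: revealed 11 new [(2,2) (2,3) (2,4) (3,1) (3,2) (3,3) (3,4) (4,1) (4,2) (4,3) (4,4)] -> total=12

Answer: 12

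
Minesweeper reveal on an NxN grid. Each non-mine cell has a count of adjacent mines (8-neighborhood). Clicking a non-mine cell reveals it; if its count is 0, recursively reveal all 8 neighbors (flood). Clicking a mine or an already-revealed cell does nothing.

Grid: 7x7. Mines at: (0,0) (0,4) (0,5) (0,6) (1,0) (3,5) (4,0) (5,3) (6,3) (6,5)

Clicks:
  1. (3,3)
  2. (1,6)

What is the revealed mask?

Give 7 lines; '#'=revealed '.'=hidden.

Click 1 (3,3) count=0: revealed 19 new [(0,1) (0,2) (0,3) (1,1) (1,2) (1,3) (1,4) (2,1) (2,2) (2,3) (2,4) (3,1) (3,2) (3,3) (3,4) (4,1) (4,2) (4,3) (4,4)] -> total=19
Click 2 (1,6) count=2: revealed 1 new [(1,6)] -> total=20

Answer: .###...
.####.#
.####..
.####..
.####..
.......
.......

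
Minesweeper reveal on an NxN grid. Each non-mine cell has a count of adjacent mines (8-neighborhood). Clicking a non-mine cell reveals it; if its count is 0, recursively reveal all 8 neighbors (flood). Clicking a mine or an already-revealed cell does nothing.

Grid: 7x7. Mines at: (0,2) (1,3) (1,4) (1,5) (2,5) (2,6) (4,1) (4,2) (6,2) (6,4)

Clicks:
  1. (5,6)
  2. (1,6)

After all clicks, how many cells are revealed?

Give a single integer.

Answer: 15

Derivation:
Click 1 (5,6) count=0: revealed 14 new [(3,3) (3,4) (3,5) (3,6) (4,3) (4,4) (4,5) (4,6) (5,3) (5,4) (5,5) (5,6) (6,5) (6,6)] -> total=14
Click 2 (1,6) count=3: revealed 1 new [(1,6)] -> total=15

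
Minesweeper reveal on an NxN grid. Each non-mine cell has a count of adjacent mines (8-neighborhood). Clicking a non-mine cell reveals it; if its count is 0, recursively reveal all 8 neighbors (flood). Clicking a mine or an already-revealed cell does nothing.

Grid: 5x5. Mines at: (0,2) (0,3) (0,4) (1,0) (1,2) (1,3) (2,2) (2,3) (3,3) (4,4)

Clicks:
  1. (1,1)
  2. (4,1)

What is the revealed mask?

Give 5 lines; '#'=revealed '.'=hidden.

Answer: .....
.#...
##...
###..
###..

Derivation:
Click 1 (1,1) count=4: revealed 1 new [(1,1)] -> total=1
Click 2 (4,1) count=0: revealed 8 new [(2,0) (2,1) (3,0) (3,1) (3,2) (4,0) (4,1) (4,2)] -> total=9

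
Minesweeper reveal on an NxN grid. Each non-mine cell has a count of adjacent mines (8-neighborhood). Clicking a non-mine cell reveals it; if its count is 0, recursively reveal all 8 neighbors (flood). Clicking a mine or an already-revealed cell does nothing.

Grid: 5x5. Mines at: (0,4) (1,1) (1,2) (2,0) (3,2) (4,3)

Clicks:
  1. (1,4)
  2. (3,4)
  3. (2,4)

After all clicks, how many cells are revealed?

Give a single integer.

Answer: 6

Derivation:
Click 1 (1,4) count=1: revealed 1 new [(1,4)] -> total=1
Click 2 (3,4) count=1: revealed 1 new [(3,4)] -> total=2
Click 3 (2,4) count=0: revealed 4 new [(1,3) (2,3) (2,4) (3,3)] -> total=6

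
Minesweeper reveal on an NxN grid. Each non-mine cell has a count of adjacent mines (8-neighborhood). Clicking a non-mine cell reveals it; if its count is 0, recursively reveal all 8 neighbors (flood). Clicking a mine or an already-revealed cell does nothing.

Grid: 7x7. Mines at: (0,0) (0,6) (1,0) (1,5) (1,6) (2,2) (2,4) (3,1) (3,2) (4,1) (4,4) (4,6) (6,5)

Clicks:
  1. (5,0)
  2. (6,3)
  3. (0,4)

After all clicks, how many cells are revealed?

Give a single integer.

Answer: 11

Derivation:
Click 1 (5,0) count=1: revealed 1 new [(5,0)] -> total=1
Click 2 (6,3) count=0: revealed 9 new [(5,1) (5,2) (5,3) (5,4) (6,0) (6,1) (6,2) (6,3) (6,4)] -> total=10
Click 3 (0,4) count=1: revealed 1 new [(0,4)] -> total=11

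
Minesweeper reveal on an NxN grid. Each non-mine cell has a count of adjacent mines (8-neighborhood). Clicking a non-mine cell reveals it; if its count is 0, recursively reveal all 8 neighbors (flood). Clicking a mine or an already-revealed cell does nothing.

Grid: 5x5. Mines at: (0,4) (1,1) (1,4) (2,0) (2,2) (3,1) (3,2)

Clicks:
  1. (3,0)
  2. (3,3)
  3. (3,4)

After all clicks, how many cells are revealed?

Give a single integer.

Answer: 7

Derivation:
Click 1 (3,0) count=2: revealed 1 new [(3,0)] -> total=1
Click 2 (3,3) count=2: revealed 1 new [(3,3)] -> total=2
Click 3 (3,4) count=0: revealed 5 new [(2,3) (2,4) (3,4) (4,3) (4,4)] -> total=7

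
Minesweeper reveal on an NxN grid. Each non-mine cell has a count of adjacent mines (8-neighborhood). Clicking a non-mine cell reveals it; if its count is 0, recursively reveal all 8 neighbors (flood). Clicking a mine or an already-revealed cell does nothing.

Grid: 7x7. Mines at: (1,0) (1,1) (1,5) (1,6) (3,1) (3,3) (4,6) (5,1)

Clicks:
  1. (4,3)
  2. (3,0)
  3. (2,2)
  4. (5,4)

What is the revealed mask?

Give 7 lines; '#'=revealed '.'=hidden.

Answer: .......
.......
..#....
#......
..####.
..#####
..#####

Derivation:
Click 1 (4,3) count=1: revealed 1 new [(4,3)] -> total=1
Click 2 (3,0) count=1: revealed 1 new [(3,0)] -> total=2
Click 3 (2,2) count=3: revealed 1 new [(2,2)] -> total=3
Click 4 (5,4) count=0: revealed 13 new [(4,2) (4,4) (4,5) (5,2) (5,3) (5,4) (5,5) (5,6) (6,2) (6,3) (6,4) (6,5) (6,6)] -> total=16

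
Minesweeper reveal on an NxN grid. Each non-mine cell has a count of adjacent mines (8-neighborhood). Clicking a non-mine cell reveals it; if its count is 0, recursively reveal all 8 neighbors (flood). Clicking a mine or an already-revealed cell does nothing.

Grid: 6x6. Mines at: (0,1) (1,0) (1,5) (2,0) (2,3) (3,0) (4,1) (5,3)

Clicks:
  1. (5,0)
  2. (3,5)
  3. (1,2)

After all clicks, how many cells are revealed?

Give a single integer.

Click 1 (5,0) count=1: revealed 1 new [(5,0)] -> total=1
Click 2 (3,5) count=0: revealed 8 new [(2,4) (2,5) (3,4) (3,5) (4,4) (4,5) (5,4) (5,5)] -> total=9
Click 3 (1,2) count=2: revealed 1 new [(1,2)] -> total=10

Answer: 10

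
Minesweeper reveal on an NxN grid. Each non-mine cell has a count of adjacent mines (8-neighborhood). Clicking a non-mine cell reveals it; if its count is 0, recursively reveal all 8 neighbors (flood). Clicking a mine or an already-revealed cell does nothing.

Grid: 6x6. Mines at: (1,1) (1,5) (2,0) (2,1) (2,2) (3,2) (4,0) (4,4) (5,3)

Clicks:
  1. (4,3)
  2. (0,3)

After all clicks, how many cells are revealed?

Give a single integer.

Click 1 (4,3) count=3: revealed 1 new [(4,3)] -> total=1
Click 2 (0,3) count=0: revealed 6 new [(0,2) (0,3) (0,4) (1,2) (1,3) (1,4)] -> total=7

Answer: 7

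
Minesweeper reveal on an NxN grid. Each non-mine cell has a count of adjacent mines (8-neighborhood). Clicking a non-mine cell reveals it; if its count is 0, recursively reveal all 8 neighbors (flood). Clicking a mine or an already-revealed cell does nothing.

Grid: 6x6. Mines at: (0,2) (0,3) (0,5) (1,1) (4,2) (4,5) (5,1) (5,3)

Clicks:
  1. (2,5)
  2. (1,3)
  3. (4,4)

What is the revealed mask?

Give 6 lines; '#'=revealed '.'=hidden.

Click 1 (2,5) count=0: revealed 12 new [(1,2) (1,3) (1,4) (1,5) (2,2) (2,3) (2,4) (2,5) (3,2) (3,3) (3,4) (3,5)] -> total=12
Click 2 (1,3) count=2: revealed 0 new [(none)] -> total=12
Click 3 (4,4) count=2: revealed 1 new [(4,4)] -> total=13

Answer: ......
..####
..####
..####
....#.
......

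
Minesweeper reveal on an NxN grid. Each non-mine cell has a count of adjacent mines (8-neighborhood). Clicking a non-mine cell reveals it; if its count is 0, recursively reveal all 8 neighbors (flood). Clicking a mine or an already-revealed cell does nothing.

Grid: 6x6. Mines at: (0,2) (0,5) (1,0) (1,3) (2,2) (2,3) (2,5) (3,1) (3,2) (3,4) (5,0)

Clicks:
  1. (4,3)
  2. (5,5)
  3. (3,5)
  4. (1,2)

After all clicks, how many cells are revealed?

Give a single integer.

Answer: 12

Derivation:
Click 1 (4,3) count=2: revealed 1 new [(4,3)] -> total=1
Click 2 (5,5) count=0: revealed 9 new [(4,1) (4,2) (4,4) (4,5) (5,1) (5,2) (5,3) (5,4) (5,5)] -> total=10
Click 3 (3,5) count=2: revealed 1 new [(3,5)] -> total=11
Click 4 (1,2) count=4: revealed 1 new [(1,2)] -> total=12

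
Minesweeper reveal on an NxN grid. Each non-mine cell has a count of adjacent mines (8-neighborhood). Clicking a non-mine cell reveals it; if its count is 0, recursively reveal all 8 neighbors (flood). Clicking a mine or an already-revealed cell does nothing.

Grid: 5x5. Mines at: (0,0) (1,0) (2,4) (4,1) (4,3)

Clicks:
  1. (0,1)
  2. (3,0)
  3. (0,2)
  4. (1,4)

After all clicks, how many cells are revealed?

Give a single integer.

Answer: 15

Derivation:
Click 1 (0,1) count=2: revealed 1 new [(0,1)] -> total=1
Click 2 (3,0) count=1: revealed 1 new [(3,0)] -> total=2
Click 3 (0,2) count=0: revealed 13 new [(0,2) (0,3) (0,4) (1,1) (1,2) (1,3) (1,4) (2,1) (2,2) (2,3) (3,1) (3,2) (3,3)] -> total=15
Click 4 (1,4) count=1: revealed 0 new [(none)] -> total=15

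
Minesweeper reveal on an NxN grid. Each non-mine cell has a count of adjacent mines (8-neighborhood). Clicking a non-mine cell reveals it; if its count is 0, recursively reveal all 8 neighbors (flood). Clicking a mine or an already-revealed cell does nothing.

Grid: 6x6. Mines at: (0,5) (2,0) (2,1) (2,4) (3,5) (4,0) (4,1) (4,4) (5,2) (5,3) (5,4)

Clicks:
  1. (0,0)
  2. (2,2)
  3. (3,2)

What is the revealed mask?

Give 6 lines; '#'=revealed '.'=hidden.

Answer: #####.
#####.
..#...
..#...
......
......

Derivation:
Click 1 (0,0) count=0: revealed 10 new [(0,0) (0,1) (0,2) (0,3) (0,4) (1,0) (1,1) (1,2) (1,3) (1,4)] -> total=10
Click 2 (2,2) count=1: revealed 1 new [(2,2)] -> total=11
Click 3 (3,2) count=2: revealed 1 new [(3,2)] -> total=12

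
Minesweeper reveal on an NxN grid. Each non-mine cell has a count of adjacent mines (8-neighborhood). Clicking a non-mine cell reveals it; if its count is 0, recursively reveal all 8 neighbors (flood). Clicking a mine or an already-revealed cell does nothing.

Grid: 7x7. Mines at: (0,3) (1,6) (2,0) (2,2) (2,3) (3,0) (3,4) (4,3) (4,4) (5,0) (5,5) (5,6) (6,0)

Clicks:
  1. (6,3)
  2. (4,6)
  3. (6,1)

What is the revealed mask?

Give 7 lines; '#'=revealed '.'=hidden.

Answer: .......
.......
.......
.......
......#
.####..
.####..

Derivation:
Click 1 (6,3) count=0: revealed 8 new [(5,1) (5,2) (5,3) (5,4) (6,1) (6,2) (6,3) (6,4)] -> total=8
Click 2 (4,6) count=2: revealed 1 new [(4,6)] -> total=9
Click 3 (6,1) count=2: revealed 0 new [(none)] -> total=9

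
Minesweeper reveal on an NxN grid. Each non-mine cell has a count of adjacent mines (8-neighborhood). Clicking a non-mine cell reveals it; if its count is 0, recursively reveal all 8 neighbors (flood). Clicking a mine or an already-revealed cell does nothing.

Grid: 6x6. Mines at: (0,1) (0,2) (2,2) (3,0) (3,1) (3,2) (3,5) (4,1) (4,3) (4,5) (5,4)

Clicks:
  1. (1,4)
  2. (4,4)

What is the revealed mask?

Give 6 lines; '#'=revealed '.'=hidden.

Answer: ...###
...###
...###
......
....#.
......

Derivation:
Click 1 (1,4) count=0: revealed 9 new [(0,3) (0,4) (0,5) (1,3) (1,4) (1,5) (2,3) (2,4) (2,5)] -> total=9
Click 2 (4,4) count=4: revealed 1 new [(4,4)] -> total=10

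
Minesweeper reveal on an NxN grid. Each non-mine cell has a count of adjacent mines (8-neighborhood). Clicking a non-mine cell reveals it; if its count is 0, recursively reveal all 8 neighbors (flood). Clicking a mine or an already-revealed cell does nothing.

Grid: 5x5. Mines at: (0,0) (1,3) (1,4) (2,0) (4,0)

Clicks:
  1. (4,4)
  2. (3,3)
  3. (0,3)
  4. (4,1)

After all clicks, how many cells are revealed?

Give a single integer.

Click 1 (4,4) count=0: revealed 12 new [(2,1) (2,2) (2,3) (2,4) (3,1) (3,2) (3,3) (3,4) (4,1) (4,2) (4,3) (4,4)] -> total=12
Click 2 (3,3) count=0: revealed 0 new [(none)] -> total=12
Click 3 (0,3) count=2: revealed 1 new [(0,3)] -> total=13
Click 4 (4,1) count=1: revealed 0 new [(none)] -> total=13

Answer: 13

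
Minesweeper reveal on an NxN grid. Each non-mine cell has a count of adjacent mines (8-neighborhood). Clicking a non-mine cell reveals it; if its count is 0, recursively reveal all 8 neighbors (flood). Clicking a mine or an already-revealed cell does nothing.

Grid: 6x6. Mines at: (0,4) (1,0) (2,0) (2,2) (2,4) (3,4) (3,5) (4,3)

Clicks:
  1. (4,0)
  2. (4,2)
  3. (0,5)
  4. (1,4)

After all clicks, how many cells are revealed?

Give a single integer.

Click 1 (4,0) count=0: revealed 9 new [(3,0) (3,1) (3,2) (4,0) (4,1) (4,2) (5,0) (5,1) (5,2)] -> total=9
Click 2 (4,2) count=1: revealed 0 new [(none)] -> total=9
Click 3 (0,5) count=1: revealed 1 new [(0,5)] -> total=10
Click 4 (1,4) count=2: revealed 1 new [(1,4)] -> total=11

Answer: 11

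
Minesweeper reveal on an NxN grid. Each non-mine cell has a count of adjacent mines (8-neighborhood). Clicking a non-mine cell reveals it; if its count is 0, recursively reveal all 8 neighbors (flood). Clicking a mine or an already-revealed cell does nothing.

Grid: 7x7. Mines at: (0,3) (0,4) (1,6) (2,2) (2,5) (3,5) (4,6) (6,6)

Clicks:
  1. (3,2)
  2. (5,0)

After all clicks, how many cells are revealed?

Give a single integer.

Click 1 (3,2) count=1: revealed 1 new [(3,2)] -> total=1
Click 2 (5,0) count=0: revealed 30 new [(0,0) (0,1) (0,2) (1,0) (1,1) (1,2) (2,0) (2,1) (3,0) (3,1) (3,3) (3,4) (4,0) (4,1) (4,2) (4,3) (4,4) (4,5) (5,0) (5,1) (5,2) (5,3) (5,4) (5,5) (6,0) (6,1) (6,2) (6,3) (6,4) (6,5)] -> total=31

Answer: 31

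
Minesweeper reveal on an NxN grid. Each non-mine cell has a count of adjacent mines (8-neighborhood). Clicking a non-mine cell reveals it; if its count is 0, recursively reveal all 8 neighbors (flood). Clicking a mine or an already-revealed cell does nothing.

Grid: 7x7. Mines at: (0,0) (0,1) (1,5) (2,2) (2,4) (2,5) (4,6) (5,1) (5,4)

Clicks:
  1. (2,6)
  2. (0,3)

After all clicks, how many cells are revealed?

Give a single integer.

Click 1 (2,6) count=2: revealed 1 new [(2,6)] -> total=1
Click 2 (0,3) count=0: revealed 6 new [(0,2) (0,3) (0,4) (1,2) (1,3) (1,4)] -> total=7

Answer: 7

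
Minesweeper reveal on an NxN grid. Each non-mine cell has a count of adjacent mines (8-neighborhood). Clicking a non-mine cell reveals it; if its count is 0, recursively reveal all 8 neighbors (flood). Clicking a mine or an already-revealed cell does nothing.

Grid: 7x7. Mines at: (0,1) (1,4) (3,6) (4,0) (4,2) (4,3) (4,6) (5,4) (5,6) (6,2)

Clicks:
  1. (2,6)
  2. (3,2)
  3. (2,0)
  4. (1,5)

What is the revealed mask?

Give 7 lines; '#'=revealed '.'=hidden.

Answer: .......
####.#.
####..#
####...
.......
.......
.......

Derivation:
Click 1 (2,6) count=1: revealed 1 new [(2,6)] -> total=1
Click 2 (3,2) count=2: revealed 1 new [(3,2)] -> total=2
Click 3 (2,0) count=0: revealed 11 new [(1,0) (1,1) (1,2) (1,3) (2,0) (2,1) (2,2) (2,3) (3,0) (3,1) (3,3)] -> total=13
Click 4 (1,5) count=1: revealed 1 new [(1,5)] -> total=14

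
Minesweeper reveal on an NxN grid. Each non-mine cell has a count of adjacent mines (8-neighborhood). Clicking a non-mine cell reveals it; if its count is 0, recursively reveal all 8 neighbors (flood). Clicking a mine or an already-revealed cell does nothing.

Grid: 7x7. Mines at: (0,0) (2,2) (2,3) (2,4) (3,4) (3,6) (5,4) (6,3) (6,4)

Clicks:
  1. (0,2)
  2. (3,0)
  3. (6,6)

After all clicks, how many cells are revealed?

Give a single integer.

Answer: 38

Derivation:
Click 1 (0,2) count=0: revealed 14 new [(0,1) (0,2) (0,3) (0,4) (0,5) (0,6) (1,1) (1,2) (1,3) (1,4) (1,5) (1,6) (2,5) (2,6)] -> total=14
Click 2 (3,0) count=0: revealed 18 new [(1,0) (2,0) (2,1) (3,0) (3,1) (3,2) (3,3) (4,0) (4,1) (4,2) (4,3) (5,0) (5,1) (5,2) (5,3) (6,0) (6,1) (6,2)] -> total=32
Click 3 (6,6) count=0: revealed 6 new [(4,5) (4,6) (5,5) (5,6) (6,5) (6,6)] -> total=38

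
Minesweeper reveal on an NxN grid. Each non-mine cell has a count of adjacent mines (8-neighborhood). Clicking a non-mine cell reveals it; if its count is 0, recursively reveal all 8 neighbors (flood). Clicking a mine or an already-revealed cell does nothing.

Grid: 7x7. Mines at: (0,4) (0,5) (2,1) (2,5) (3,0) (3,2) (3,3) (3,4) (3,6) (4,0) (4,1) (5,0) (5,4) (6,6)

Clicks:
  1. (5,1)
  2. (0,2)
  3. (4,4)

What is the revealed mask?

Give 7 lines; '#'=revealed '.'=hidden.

Click 1 (5,1) count=3: revealed 1 new [(5,1)] -> total=1
Click 2 (0,2) count=0: revealed 8 new [(0,0) (0,1) (0,2) (0,3) (1,0) (1,1) (1,2) (1,3)] -> total=9
Click 3 (4,4) count=3: revealed 1 new [(4,4)] -> total=10

Answer: ####...
####...
.......
.......
....#..
.#.....
.......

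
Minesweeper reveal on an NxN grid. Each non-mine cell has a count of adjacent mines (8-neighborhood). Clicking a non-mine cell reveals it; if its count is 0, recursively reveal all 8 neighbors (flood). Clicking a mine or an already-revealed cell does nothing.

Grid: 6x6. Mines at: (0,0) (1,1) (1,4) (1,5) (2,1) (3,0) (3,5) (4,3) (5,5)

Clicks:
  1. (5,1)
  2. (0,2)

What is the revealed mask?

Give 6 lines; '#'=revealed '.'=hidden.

Answer: ..#...
......
......
......
###...
###...

Derivation:
Click 1 (5,1) count=0: revealed 6 new [(4,0) (4,1) (4,2) (5,0) (5,1) (5,2)] -> total=6
Click 2 (0,2) count=1: revealed 1 new [(0,2)] -> total=7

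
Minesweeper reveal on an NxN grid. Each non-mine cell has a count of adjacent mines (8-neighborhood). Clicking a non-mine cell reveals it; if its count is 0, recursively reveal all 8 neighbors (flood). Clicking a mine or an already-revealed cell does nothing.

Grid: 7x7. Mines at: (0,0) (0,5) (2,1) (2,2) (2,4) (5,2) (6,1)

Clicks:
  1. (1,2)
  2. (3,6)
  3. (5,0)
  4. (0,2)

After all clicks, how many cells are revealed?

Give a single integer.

Click 1 (1,2) count=2: revealed 1 new [(1,2)] -> total=1
Click 2 (3,6) count=0: revealed 20 new [(1,5) (1,6) (2,5) (2,6) (3,3) (3,4) (3,5) (3,6) (4,3) (4,4) (4,5) (4,6) (5,3) (5,4) (5,5) (5,6) (6,3) (6,4) (6,5) (6,6)] -> total=21
Click 3 (5,0) count=1: revealed 1 new [(5,0)] -> total=22
Click 4 (0,2) count=0: revealed 7 new [(0,1) (0,2) (0,3) (0,4) (1,1) (1,3) (1,4)] -> total=29

Answer: 29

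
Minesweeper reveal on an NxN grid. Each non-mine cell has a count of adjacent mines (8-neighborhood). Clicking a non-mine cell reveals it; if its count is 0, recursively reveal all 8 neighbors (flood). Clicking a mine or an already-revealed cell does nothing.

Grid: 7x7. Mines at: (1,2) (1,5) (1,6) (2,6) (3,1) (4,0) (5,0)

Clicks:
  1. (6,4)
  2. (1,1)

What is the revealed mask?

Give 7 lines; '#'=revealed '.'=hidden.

Answer: .......
.#.....
..####.
..#####
.######
.######
.######

Derivation:
Click 1 (6,4) count=0: revealed 27 new [(2,2) (2,3) (2,4) (2,5) (3,2) (3,3) (3,4) (3,5) (3,6) (4,1) (4,2) (4,3) (4,4) (4,5) (4,6) (5,1) (5,2) (5,3) (5,4) (5,5) (5,6) (6,1) (6,2) (6,3) (6,4) (6,5) (6,6)] -> total=27
Click 2 (1,1) count=1: revealed 1 new [(1,1)] -> total=28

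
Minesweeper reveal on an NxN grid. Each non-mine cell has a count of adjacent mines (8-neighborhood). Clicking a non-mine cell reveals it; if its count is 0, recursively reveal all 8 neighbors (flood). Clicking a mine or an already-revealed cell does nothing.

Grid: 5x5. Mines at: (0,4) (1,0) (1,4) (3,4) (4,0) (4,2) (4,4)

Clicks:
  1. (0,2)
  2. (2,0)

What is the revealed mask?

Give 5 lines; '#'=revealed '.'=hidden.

Click 1 (0,2) count=0: revealed 12 new [(0,1) (0,2) (0,3) (1,1) (1,2) (1,3) (2,1) (2,2) (2,3) (3,1) (3,2) (3,3)] -> total=12
Click 2 (2,0) count=1: revealed 1 new [(2,0)] -> total=13

Answer: .###.
.###.
####.
.###.
.....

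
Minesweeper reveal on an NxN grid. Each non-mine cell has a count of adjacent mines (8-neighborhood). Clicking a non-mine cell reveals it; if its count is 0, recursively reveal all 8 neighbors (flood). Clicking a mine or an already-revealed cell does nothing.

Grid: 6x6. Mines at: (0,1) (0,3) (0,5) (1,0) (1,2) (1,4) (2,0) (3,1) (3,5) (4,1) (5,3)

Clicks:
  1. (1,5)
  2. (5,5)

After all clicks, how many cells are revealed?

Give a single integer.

Answer: 5

Derivation:
Click 1 (1,5) count=2: revealed 1 new [(1,5)] -> total=1
Click 2 (5,5) count=0: revealed 4 new [(4,4) (4,5) (5,4) (5,5)] -> total=5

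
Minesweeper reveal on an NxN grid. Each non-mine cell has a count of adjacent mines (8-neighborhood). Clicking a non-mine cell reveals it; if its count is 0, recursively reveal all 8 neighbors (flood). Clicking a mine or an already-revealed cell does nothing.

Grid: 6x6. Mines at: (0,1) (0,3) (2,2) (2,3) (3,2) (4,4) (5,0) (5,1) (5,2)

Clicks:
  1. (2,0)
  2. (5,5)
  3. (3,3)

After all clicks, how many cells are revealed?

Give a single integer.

Click 1 (2,0) count=0: revealed 8 new [(1,0) (1,1) (2,0) (2,1) (3,0) (3,1) (4,0) (4,1)] -> total=8
Click 2 (5,5) count=1: revealed 1 new [(5,5)] -> total=9
Click 3 (3,3) count=4: revealed 1 new [(3,3)] -> total=10

Answer: 10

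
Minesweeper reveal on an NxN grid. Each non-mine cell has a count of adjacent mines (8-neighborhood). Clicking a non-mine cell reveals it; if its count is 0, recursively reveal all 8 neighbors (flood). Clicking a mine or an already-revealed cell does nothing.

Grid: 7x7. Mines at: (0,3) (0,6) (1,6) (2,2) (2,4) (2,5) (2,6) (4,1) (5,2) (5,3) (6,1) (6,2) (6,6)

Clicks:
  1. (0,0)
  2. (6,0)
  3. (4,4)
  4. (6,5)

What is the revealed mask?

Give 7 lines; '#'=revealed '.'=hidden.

Answer: ###....
###....
##.....
##.....
....#..
.......
#....#.

Derivation:
Click 1 (0,0) count=0: revealed 10 new [(0,0) (0,1) (0,2) (1,0) (1,1) (1,2) (2,0) (2,1) (3,0) (3,1)] -> total=10
Click 2 (6,0) count=1: revealed 1 new [(6,0)] -> total=11
Click 3 (4,4) count=1: revealed 1 new [(4,4)] -> total=12
Click 4 (6,5) count=1: revealed 1 new [(6,5)] -> total=13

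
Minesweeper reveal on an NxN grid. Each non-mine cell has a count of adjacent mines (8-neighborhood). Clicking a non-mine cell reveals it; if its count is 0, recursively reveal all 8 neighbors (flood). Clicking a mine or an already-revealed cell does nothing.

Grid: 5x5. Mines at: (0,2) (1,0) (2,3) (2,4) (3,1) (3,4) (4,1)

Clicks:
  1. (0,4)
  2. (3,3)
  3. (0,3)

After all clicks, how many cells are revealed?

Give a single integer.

Click 1 (0,4) count=0: revealed 4 new [(0,3) (0,4) (1,3) (1,4)] -> total=4
Click 2 (3,3) count=3: revealed 1 new [(3,3)] -> total=5
Click 3 (0,3) count=1: revealed 0 new [(none)] -> total=5

Answer: 5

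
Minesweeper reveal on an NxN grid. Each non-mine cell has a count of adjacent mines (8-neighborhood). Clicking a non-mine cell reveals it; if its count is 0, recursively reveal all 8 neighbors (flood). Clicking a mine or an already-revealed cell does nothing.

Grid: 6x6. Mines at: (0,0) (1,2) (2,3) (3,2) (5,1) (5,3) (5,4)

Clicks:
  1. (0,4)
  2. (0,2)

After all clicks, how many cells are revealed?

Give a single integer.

Answer: 13

Derivation:
Click 1 (0,4) count=0: revealed 12 new [(0,3) (0,4) (0,5) (1,3) (1,4) (1,5) (2,4) (2,5) (3,4) (3,5) (4,4) (4,5)] -> total=12
Click 2 (0,2) count=1: revealed 1 new [(0,2)] -> total=13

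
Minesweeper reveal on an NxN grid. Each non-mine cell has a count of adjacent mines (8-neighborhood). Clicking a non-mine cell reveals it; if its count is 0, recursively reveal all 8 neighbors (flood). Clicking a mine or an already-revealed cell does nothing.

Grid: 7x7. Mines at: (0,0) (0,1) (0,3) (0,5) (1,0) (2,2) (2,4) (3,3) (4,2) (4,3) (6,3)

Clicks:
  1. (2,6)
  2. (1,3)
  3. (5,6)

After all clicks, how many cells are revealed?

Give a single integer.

Answer: 17

Derivation:
Click 1 (2,6) count=0: revealed 16 new [(1,5) (1,6) (2,5) (2,6) (3,4) (3,5) (3,6) (4,4) (4,5) (4,6) (5,4) (5,5) (5,6) (6,4) (6,5) (6,6)] -> total=16
Click 2 (1,3) count=3: revealed 1 new [(1,3)] -> total=17
Click 3 (5,6) count=0: revealed 0 new [(none)] -> total=17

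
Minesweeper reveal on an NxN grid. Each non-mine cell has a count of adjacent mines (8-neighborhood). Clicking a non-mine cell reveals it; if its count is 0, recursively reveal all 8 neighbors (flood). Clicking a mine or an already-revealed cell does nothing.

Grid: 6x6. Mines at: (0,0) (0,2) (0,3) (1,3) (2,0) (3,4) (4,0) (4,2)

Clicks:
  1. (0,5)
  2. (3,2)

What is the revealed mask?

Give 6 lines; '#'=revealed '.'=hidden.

Click 1 (0,5) count=0: revealed 6 new [(0,4) (0,5) (1,4) (1,5) (2,4) (2,5)] -> total=6
Click 2 (3,2) count=1: revealed 1 new [(3,2)] -> total=7

Answer: ....##
....##
....##
..#...
......
......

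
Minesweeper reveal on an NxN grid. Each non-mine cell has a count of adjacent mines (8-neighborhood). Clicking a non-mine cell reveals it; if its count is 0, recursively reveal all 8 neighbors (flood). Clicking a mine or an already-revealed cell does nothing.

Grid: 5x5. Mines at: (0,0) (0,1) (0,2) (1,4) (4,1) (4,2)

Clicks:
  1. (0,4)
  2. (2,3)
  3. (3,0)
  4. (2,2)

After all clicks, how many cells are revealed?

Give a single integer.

Click 1 (0,4) count=1: revealed 1 new [(0,4)] -> total=1
Click 2 (2,3) count=1: revealed 1 new [(2,3)] -> total=2
Click 3 (3,0) count=1: revealed 1 new [(3,0)] -> total=3
Click 4 (2,2) count=0: revealed 10 new [(1,0) (1,1) (1,2) (1,3) (2,0) (2,1) (2,2) (3,1) (3,2) (3,3)] -> total=13

Answer: 13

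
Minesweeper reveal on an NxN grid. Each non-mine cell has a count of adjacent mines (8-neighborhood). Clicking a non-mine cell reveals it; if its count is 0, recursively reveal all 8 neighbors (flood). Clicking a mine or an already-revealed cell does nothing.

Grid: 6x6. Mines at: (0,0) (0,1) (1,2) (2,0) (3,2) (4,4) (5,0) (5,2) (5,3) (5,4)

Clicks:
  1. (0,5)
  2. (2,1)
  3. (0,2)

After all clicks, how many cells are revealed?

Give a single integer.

Click 1 (0,5) count=0: revealed 12 new [(0,3) (0,4) (0,5) (1,3) (1,4) (1,5) (2,3) (2,4) (2,5) (3,3) (3,4) (3,5)] -> total=12
Click 2 (2,1) count=3: revealed 1 new [(2,1)] -> total=13
Click 3 (0,2) count=2: revealed 1 new [(0,2)] -> total=14

Answer: 14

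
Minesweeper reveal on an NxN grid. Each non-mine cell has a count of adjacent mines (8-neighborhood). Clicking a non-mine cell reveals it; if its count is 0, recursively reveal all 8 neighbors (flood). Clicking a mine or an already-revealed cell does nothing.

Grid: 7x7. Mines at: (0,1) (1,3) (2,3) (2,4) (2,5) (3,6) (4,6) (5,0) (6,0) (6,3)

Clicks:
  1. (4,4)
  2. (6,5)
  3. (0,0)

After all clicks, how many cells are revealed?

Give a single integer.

Click 1 (4,4) count=0: revealed 23 new [(1,0) (1,1) (1,2) (2,0) (2,1) (2,2) (3,0) (3,1) (3,2) (3,3) (3,4) (3,5) (4,0) (4,1) (4,2) (4,3) (4,4) (4,5) (5,1) (5,2) (5,3) (5,4) (5,5)] -> total=23
Click 2 (6,5) count=0: revealed 4 new [(5,6) (6,4) (6,5) (6,6)] -> total=27
Click 3 (0,0) count=1: revealed 1 new [(0,0)] -> total=28

Answer: 28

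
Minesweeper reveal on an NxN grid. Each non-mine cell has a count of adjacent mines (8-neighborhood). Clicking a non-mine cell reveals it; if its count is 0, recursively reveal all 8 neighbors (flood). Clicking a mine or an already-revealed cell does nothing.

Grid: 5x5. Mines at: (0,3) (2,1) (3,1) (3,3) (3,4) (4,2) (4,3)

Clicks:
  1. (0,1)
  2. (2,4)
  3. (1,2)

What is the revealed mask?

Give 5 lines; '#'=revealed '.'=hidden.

Click 1 (0,1) count=0: revealed 6 new [(0,0) (0,1) (0,2) (1,0) (1,1) (1,2)] -> total=6
Click 2 (2,4) count=2: revealed 1 new [(2,4)] -> total=7
Click 3 (1,2) count=2: revealed 0 new [(none)] -> total=7

Answer: ###..
###..
....#
.....
.....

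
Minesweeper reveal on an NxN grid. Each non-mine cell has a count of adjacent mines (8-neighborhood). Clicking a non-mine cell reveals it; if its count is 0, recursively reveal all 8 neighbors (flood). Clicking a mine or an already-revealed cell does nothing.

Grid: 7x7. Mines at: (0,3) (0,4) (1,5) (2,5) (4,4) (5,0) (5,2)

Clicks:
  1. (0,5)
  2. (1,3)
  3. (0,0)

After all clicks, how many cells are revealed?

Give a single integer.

Click 1 (0,5) count=2: revealed 1 new [(0,5)] -> total=1
Click 2 (1,3) count=2: revealed 1 new [(1,3)] -> total=2
Click 3 (0,0) count=0: revealed 21 new [(0,0) (0,1) (0,2) (1,0) (1,1) (1,2) (1,4) (2,0) (2,1) (2,2) (2,3) (2,4) (3,0) (3,1) (3,2) (3,3) (3,4) (4,0) (4,1) (4,2) (4,3)] -> total=23

Answer: 23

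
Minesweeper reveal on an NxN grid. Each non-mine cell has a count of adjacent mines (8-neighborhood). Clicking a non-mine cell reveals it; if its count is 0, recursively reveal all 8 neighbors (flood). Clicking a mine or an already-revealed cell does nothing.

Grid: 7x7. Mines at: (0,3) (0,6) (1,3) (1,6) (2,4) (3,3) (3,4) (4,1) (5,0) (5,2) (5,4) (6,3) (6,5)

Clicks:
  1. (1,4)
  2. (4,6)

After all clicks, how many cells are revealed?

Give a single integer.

Click 1 (1,4) count=3: revealed 1 new [(1,4)] -> total=1
Click 2 (4,6) count=0: revealed 8 new [(2,5) (2,6) (3,5) (3,6) (4,5) (4,6) (5,5) (5,6)] -> total=9

Answer: 9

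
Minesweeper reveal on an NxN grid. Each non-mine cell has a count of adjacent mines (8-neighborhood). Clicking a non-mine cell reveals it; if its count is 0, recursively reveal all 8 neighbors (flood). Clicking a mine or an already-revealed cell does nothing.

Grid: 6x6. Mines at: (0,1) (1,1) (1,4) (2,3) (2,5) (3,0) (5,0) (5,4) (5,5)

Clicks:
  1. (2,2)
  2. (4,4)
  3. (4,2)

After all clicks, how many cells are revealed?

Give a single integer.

Answer: 11

Derivation:
Click 1 (2,2) count=2: revealed 1 new [(2,2)] -> total=1
Click 2 (4,4) count=2: revealed 1 new [(4,4)] -> total=2
Click 3 (4,2) count=0: revealed 9 new [(3,1) (3,2) (3,3) (4,1) (4,2) (4,3) (5,1) (5,2) (5,3)] -> total=11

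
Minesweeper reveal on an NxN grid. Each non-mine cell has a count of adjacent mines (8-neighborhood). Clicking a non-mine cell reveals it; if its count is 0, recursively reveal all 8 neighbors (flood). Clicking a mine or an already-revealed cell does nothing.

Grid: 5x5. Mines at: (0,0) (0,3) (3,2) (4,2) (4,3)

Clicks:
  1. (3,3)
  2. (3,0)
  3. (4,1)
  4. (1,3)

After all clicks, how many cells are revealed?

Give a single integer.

Answer: 10

Derivation:
Click 1 (3,3) count=3: revealed 1 new [(3,3)] -> total=1
Click 2 (3,0) count=0: revealed 8 new [(1,0) (1,1) (2,0) (2,1) (3,0) (3,1) (4,0) (4,1)] -> total=9
Click 3 (4,1) count=2: revealed 0 new [(none)] -> total=9
Click 4 (1,3) count=1: revealed 1 new [(1,3)] -> total=10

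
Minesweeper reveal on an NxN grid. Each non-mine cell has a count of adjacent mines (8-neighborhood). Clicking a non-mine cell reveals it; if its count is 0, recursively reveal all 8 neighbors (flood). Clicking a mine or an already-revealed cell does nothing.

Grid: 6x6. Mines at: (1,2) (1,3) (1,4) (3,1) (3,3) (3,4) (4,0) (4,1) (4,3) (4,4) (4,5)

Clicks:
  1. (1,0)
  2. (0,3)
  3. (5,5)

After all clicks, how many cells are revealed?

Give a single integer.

Answer: 8

Derivation:
Click 1 (1,0) count=0: revealed 6 new [(0,0) (0,1) (1,0) (1,1) (2,0) (2,1)] -> total=6
Click 2 (0,3) count=3: revealed 1 new [(0,3)] -> total=7
Click 3 (5,5) count=2: revealed 1 new [(5,5)] -> total=8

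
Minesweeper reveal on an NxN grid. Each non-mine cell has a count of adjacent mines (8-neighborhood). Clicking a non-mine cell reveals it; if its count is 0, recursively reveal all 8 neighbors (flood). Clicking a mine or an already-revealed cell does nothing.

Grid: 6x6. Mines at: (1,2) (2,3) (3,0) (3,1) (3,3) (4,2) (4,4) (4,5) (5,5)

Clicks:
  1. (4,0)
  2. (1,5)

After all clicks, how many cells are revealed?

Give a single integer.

Click 1 (4,0) count=2: revealed 1 new [(4,0)] -> total=1
Click 2 (1,5) count=0: revealed 10 new [(0,3) (0,4) (0,5) (1,3) (1,4) (1,5) (2,4) (2,5) (3,4) (3,5)] -> total=11

Answer: 11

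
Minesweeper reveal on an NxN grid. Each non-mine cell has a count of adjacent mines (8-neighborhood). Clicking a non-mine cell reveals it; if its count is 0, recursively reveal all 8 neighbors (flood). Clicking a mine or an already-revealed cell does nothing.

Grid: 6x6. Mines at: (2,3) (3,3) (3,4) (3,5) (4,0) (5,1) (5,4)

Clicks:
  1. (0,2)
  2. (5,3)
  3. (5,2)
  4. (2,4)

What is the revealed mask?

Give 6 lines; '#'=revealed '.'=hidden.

Click 1 (0,2) count=0: revealed 20 new [(0,0) (0,1) (0,2) (0,3) (0,4) (0,5) (1,0) (1,1) (1,2) (1,3) (1,4) (1,5) (2,0) (2,1) (2,2) (2,4) (2,5) (3,0) (3,1) (3,2)] -> total=20
Click 2 (5,3) count=1: revealed 1 new [(5,3)] -> total=21
Click 3 (5,2) count=1: revealed 1 new [(5,2)] -> total=22
Click 4 (2,4) count=4: revealed 0 new [(none)] -> total=22

Answer: ######
######
###.##
###...
......
..##..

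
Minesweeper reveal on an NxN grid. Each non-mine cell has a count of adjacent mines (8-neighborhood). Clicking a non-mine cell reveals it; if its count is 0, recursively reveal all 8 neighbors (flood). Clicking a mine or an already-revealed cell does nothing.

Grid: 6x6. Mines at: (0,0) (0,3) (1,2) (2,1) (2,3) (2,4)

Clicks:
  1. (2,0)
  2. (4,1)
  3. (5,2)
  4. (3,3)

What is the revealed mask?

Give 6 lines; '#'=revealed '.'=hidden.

Click 1 (2,0) count=1: revealed 1 new [(2,0)] -> total=1
Click 2 (4,1) count=0: revealed 18 new [(3,0) (3,1) (3,2) (3,3) (3,4) (3,5) (4,0) (4,1) (4,2) (4,3) (4,4) (4,5) (5,0) (5,1) (5,2) (5,3) (5,4) (5,5)] -> total=19
Click 3 (5,2) count=0: revealed 0 new [(none)] -> total=19
Click 4 (3,3) count=2: revealed 0 new [(none)] -> total=19

Answer: ......
......
#.....
######
######
######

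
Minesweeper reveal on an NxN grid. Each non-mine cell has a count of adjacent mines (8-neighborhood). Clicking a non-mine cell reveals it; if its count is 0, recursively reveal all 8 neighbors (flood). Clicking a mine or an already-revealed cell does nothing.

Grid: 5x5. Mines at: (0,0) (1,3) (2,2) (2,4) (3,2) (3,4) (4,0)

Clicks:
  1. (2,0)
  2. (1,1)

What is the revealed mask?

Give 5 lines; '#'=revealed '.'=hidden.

Click 1 (2,0) count=0: revealed 6 new [(1,0) (1,1) (2,0) (2,1) (3,0) (3,1)] -> total=6
Click 2 (1,1) count=2: revealed 0 new [(none)] -> total=6

Answer: .....
##...
##...
##...
.....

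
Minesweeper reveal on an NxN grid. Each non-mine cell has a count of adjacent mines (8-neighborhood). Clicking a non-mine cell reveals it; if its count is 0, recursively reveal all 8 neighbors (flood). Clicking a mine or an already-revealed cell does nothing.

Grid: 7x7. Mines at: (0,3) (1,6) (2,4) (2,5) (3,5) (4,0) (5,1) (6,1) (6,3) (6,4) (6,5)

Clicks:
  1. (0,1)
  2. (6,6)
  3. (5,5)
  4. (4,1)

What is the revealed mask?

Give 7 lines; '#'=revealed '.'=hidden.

Answer: ###....
####...
####...
#####..
.####..
..####.
......#

Derivation:
Click 1 (0,1) count=0: revealed 23 new [(0,0) (0,1) (0,2) (1,0) (1,1) (1,2) (1,3) (2,0) (2,1) (2,2) (2,3) (3,0) (3,1) (3,2) (3,3) (3,4) (4,1) (4,2) (4,3) (4,4) (5,2) (5,3) (5,4)] -> total=23
Click 2 (6,6) count=1: revealed 1 new [(6,6)] -> total=24
Click 3 (5,5) count=2: revealed 1 new [(5,5)] -> total=25
Click 4 (4,1) count=2: revealed 0 new [(none)] -> total=25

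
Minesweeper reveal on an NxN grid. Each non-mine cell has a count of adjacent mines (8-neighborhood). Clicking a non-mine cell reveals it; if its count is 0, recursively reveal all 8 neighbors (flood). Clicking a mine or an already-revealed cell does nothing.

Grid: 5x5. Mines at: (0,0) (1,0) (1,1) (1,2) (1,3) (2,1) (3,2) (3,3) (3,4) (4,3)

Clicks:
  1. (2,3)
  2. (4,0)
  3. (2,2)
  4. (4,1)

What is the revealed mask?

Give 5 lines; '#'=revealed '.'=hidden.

Answer: .....
.....
..##.
##...
##...

Derivation:
Click 1 (2,3) count=5: revealed 1 new [(2,3)] -> total=1
Click 2 (4,0) count=0: revealed 4 new [(3,0) (3,1) (4,0) (4,1)] -> total=5
Click 3 (2,2) count=6: revealed 1 new [(2,2)] -> total=6
Click 4 (4,1) count=1: revealed 0 new [(none)] -> total=6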